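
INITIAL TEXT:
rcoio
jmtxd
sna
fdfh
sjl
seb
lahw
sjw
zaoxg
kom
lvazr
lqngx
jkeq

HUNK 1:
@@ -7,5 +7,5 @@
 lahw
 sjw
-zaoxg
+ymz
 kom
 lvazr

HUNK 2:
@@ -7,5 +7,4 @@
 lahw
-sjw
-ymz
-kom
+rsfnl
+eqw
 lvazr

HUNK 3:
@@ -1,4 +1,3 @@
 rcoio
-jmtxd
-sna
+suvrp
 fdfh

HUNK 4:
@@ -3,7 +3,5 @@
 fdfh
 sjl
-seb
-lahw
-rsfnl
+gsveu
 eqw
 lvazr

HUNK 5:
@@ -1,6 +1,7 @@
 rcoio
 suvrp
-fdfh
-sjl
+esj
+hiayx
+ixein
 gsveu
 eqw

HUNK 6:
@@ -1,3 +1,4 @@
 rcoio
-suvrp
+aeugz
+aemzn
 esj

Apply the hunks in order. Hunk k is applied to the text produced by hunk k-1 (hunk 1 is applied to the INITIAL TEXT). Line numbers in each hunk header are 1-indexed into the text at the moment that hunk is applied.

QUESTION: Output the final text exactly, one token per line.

Answer: rcoio
aeugz
aemzn
esj
hiayx
ixein
gsveu
eqw
lvazr
lqngx
jkeq

Derivation:
Hunk 1: at line 7 remove [zaoxg] add [ymz] -> 13 lines: rcoio jmtxd sna fdfh sjl seb lahw sjw ymz kom lvazr lqngx jkeq
Hunk 2: at line 7 remove [sjw,ymz,kom] add [rsfnl,eqw] -> 12 lines: rcoio jmtxd sna fdfh sjl seb lahw rsfnl eqw lvazr lqngx jkeq
Hunk 3: at line 1 remove [jmtxd,sna] add [suvrp] -> 11 lines: rcoio suvrp fdfh sjl seb lahw rsfnl eqw lvazr lqngx jkeq
Hunk 4: at line 3 remove [seb,lahw,rsfnl] add [gsveu] -> 9 lines: rcoio suvrp fdfh sjl gsveu eqw lvazr lqngx jkeq
Hunk 5: at line 1 remove [fdfh,sjl] add [esj,hiayx,ixein] -> 10 lines: rcoio suvrp esj hiayx ixein gsveu eqw lvazr lqngx jkeq
Hunk 6: at line 1 remove [suvrp] add [aeugz,aemzn] -> 11 lines: rcoio aeugz aemzn esj hiayx ixein gsveu eqw lvazr lqngx jkeq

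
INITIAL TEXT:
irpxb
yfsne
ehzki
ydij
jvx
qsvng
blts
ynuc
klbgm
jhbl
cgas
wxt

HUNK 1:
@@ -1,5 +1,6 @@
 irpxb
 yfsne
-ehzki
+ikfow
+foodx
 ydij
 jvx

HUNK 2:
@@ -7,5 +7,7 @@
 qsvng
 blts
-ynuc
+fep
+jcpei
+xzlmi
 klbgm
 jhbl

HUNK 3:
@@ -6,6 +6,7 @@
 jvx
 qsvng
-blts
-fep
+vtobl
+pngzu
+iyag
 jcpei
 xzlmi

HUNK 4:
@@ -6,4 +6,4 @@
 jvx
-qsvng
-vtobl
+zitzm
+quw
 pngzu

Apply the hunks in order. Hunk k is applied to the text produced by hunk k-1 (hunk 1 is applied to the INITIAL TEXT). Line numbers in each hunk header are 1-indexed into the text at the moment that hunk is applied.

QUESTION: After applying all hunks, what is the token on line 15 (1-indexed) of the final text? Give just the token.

Answer: cgas

Derivation:
Hunk 1: at line 1 remove [ehzki] add [ikfow,foodx] -> 13 lines: irpxb yfsne ikfow foodx ydij jvx qsvng blts ynuc klbgm jhbl cgas wxt
Hunk 2: at line 7 remove [ynuc] add [fep,jcpei,xzlmi] -> 15 lines: irpxb yfsne ikfow foodx ydij jvx qsvng blts fep jcpei xzlmi klbgm jhbl cgas wxt
Hunk 3: at line 6 remove [blts,fep] add [vtobl,pngzu,iyag] -> 16 lines: irpxb yfsne ikfow foodx ydij jvx qsvng vtobl pngzu iyag jcpei xzlmi klbgm jhbl cgas wxt
Hunk 4: at line 6 remove [qsvng,vtobl] add [zitzm,quw] -> 16 lines: irpxb yfsne ikfow foodx ydij jvx zitzm quw pngzu iyag jcpei xzlmi klbgm jhbl cgas wxt
Final line 15: cgas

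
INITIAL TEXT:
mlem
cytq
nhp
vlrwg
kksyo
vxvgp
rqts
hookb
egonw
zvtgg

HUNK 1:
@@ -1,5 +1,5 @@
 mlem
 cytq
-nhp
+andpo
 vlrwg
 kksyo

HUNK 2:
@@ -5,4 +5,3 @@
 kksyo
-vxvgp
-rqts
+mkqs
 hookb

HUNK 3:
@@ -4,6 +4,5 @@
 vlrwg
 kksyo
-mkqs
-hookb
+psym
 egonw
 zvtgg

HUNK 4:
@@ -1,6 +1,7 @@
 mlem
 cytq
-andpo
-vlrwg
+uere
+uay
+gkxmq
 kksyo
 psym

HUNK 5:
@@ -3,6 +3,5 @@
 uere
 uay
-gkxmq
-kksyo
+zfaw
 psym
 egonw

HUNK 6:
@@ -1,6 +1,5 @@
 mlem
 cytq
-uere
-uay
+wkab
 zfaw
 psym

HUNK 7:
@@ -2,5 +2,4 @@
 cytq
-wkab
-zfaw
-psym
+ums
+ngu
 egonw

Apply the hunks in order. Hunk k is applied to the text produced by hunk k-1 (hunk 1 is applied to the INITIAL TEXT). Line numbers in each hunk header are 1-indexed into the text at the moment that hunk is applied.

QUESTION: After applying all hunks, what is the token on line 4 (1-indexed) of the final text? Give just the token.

Answer: ngu

Derivation:
Hunk 1: at line 1 remove [nhp] add [andpo] -> 10 lines: mlem cytq andpo vlrwg kksyo vxvgp rqts hookb egonw zvtgg
Hunk 2: at line 5 remove [vxvgp,rqts] add [mkqs] -> 9 lines: mlem cytq andpo vlrwg kksyo mkqs hookb egonw zvtgg
Hunk 3: at line 4 remove [mkqs,hookb] add [psym] -> 8 lines: mlem cytq andpo vlrwg kksyo psym egonw zvtgg
Hunk 4: at line 1 remove [andpo,vlrwg] add [uere,uay,gkxmq] -> 9 lines: mlem cytq uere uay gkxmq kksyo psym egonw zvtgg
Hunk 5: at line 3 remove [gkxmq,kksyo] add [zfaw] -> 8 lines: mlem cytq uere uay zfaw psym egonw zvtgg
Hunk 6: at line 1 remove [uere,uay] add [wkab] -> 7 lines: mlem cytq wkab zfaw psym egonw zvtgg
Hunk 7: at line 2 remove [wkab,zfaw,psym] add [ums,ngu] -> 6 lines: mlem cytq ums ngu egonw zvtgg
Final line 4: ngu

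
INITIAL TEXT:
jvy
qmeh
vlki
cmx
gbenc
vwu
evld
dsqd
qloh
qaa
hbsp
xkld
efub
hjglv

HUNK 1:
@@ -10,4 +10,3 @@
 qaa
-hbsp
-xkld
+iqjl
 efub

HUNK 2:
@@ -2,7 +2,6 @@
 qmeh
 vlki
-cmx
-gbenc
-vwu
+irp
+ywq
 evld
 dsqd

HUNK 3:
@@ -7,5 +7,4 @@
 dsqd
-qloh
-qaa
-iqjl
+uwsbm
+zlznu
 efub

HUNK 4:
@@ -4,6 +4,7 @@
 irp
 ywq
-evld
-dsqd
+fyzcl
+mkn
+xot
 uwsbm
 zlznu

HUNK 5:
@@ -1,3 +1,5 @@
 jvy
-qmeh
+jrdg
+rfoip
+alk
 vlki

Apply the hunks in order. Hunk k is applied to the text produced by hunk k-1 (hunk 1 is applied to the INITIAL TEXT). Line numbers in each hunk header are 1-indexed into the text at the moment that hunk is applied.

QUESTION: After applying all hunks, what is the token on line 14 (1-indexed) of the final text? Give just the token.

Hunk 1: at line 10 remove [hbsp,xkld] add [iqjl] -> 13 lines: jvy qmeh vlki cmx gbenc vwu evld dsqd qloh qaa iqjl efub hjglv
Hunk 2: at line 2 remove [cmx,gbenc,vwu] add [irp,ywq] -> 12 lines: jvy qmeh vlki irp ywq evld dsqd qloh qaa iqjl efub hjglv
Hunk 3: at line 7 remove [qloh,qaa,iqjl] add [uwsbm,zlznu] -> 11 lines: jvy qmeh vlki irp ywq evld dsqd uwsbm zlznu efub hjglv
Hunk 4: at line 4 remove [evld,dsqd] add [fyzcl,mkn,xot] -> 12 lines: jvy qmeh vlki irp ywq fyzcl mkn xot uwsbm zlznu efub hjglv
Hunk 5: at line 1 remove [qmeh] add [jrdg,rfoip,alk] -> 14 lines: jvy jrdg rfoip alk vlki irp ywq fyzcl mkn xot uwsbm zlznu efub hjglv
Final line 14: hjglv

Answer: hjglv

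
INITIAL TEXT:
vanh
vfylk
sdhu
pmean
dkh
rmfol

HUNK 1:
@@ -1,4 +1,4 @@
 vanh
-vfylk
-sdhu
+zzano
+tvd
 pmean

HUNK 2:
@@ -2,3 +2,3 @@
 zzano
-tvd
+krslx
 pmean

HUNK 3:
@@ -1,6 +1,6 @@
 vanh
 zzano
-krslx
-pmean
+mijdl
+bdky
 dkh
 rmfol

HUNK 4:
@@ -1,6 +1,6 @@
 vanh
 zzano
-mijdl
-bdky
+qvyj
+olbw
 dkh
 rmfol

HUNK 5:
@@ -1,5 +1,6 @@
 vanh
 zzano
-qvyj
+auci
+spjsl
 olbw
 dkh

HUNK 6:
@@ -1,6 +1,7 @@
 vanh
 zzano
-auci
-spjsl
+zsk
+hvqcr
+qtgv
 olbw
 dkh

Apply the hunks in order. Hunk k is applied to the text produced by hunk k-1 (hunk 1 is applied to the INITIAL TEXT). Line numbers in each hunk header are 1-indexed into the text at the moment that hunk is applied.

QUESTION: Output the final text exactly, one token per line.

Answer: vanh
zzano
zsk
hvqcr
qtgv
olbw
dkh
rmfol

Derivation:
Hunk 1: at line 1 remove [vfylk,sdhu] add [zzano,tvd] -> 6 lines: vanh zzano tvd pmean dkh rmfol
Hunk 2: at line 2 remove [tvd] add [krslx] -> 6 lines: vanh zzano krslx pmean dkh rmfol
Hunk 3: at line 1 remove [krslx,pmean] add [mijdl,bdky] -> 6 lines: vanh zzano mijdl bdky dkh rmfol
Hunk 4: at line 1 remove [mijdl,bdky] add [qvyj,olbw] -> 6 lines: vanh zzano qvyj olbw dkh rmfol
Hunk 5: at line 1 remove [qvyj] add [auci,spjsl] -> 7 lines: vanh zzano auci spjsl olbw dkh rmfol
Hunk 6: at line 1 remove [auci,spjsl] add [zsk,hvqcr,qtgv] -> 8 lines: vanh zzano zsk hvqcr qtgv olbw dkh rmfol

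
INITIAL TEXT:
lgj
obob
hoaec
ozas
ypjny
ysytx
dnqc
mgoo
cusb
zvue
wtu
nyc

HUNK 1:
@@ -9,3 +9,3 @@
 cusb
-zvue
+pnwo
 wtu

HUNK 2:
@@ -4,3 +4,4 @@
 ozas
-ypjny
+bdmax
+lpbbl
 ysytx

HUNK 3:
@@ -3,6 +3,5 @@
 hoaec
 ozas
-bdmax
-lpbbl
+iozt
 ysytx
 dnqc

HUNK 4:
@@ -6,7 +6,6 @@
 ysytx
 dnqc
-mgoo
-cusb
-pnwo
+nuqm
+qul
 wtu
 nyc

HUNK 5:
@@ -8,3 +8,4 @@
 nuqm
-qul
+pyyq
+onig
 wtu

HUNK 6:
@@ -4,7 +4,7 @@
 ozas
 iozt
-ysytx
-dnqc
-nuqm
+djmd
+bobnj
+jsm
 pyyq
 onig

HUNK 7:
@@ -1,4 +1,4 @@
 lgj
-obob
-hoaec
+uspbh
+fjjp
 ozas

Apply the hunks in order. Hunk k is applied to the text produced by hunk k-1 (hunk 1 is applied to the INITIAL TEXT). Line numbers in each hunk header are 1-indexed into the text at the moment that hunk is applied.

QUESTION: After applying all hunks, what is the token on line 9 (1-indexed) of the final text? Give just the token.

Answer: pyyq

Derivation:
Hunk 1: at line 9 remove [zvue] add [pnwo] -> 12 lines: lgj obob hoaec ozas ypjny ysytx dnqc mgoo cusb pnwo wtu nyc
Hunk 2: at line 4 remove [ypjny] add [bdmax,lpbbl] -> 13 lines: lgj obob hoaec ozas bdmax lpbbl ysytx dnqc mgoo cusb pnwo wtu nyc
Hunk 3: at line 3 remove [bdmax,lpbbl] add [iozt] -> 12 lines: lgj obob hoaec ozas iozt ysytx dnqc mgoo cusb pnwo wtu nyc
Hunk 4: at line 6 remove [mgoo,cusb,pnwo] add [nuqm,qul] -> 11 lines: lgj obob hoaec ozas iozt ysytx dnqc nuqm qul wtu nyc
Hunk 5: at line 8 remove [qul] add [pyyq,onig] -> 12 lines: lgj obob hoaec ozas iozt ysytx dnqc nuqm pyyq onig wtu nyc
Hunk 6: at line 4 remove [ysytx,dnqc,nuqm] add [djmd,bobnj,jsm] -> 12 lines: lgj obob hoaec ozas iozt djmd bobnj jsm pyyq onig wtu nyc
Hunk 7: at line 1 remove [obob,hoaec] add [uspbh,fjjp] -> 12 lines: lgj uspbh fjjp ozas iozt djmd bobnj jsm pyyq onig wtu nyc
Final line 9: pyyq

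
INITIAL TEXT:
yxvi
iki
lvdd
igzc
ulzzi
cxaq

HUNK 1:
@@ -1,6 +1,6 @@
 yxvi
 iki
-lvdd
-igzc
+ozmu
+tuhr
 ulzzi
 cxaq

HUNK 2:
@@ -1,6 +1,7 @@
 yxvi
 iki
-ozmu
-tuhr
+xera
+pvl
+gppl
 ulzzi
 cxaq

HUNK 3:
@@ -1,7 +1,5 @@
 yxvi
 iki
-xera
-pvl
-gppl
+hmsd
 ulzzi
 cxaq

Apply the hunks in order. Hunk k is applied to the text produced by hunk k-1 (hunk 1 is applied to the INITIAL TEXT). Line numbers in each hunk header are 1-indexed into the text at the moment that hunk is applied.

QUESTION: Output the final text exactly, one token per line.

Answer: yxvi
iki
hmsd
ulzzi
cxaq

Derivation:
Hunk 1: at line 1 remove [lvdd,igzc] add [ozmu,tuhr] -> 6 lines: yxvi iki ozmu tuhr ulzzi cxaq
Hunk 2: at line 1 remove [ozmu,tuhr] add [xera,pvl,gppl] -> 7 lines: yxvi iki xera pvl gppl ulzzi cxaq
Hunk 3: at line 1 remove [xera,pvl,gppl] add [hmsd] -> 5 lines: yxvi iki hmsd ulzzi cxaq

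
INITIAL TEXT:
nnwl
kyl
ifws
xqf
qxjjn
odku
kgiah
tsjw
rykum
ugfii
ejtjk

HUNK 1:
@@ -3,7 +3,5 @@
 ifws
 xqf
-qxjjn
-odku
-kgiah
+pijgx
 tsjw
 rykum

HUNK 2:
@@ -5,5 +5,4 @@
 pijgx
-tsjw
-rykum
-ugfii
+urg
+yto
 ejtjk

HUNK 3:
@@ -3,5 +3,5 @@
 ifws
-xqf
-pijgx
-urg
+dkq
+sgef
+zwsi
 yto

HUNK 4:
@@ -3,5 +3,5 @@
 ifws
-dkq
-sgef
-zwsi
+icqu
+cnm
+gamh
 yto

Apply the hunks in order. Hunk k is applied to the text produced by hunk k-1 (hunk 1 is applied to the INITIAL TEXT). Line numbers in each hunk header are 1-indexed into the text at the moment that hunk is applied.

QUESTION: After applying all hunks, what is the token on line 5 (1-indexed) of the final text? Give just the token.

Hunk 1: at line 3 remove [qxjjn,odku,kgiah] add [pijgx] -> 9 lines: nnwl kyl ifws xqf pijgx tsjw rykum ugfii ejtjk
Hunk 2: at line 5 remove [tsjw,rykum,ugfii] add [urg,yto] -> 8 lines: nnwl kyl ifws xqf pijgx urg yto ejtjk
Hunk 3: at line 3 remove [xqf,pijgx,urg] add [dkq,sgef,zwsi] -> 8 lines: nnwl kyl ifws dkq sgef zwsi yto ejtjk
Hunk 4: at line 3 remove [dkq,sgef,zwsi] add [icqu,cnm,gamh] -> 8 lines: nnwl kyl ifws icqu cnm gamh yto ejtjk
Final line 5: cnm

Answer: cnm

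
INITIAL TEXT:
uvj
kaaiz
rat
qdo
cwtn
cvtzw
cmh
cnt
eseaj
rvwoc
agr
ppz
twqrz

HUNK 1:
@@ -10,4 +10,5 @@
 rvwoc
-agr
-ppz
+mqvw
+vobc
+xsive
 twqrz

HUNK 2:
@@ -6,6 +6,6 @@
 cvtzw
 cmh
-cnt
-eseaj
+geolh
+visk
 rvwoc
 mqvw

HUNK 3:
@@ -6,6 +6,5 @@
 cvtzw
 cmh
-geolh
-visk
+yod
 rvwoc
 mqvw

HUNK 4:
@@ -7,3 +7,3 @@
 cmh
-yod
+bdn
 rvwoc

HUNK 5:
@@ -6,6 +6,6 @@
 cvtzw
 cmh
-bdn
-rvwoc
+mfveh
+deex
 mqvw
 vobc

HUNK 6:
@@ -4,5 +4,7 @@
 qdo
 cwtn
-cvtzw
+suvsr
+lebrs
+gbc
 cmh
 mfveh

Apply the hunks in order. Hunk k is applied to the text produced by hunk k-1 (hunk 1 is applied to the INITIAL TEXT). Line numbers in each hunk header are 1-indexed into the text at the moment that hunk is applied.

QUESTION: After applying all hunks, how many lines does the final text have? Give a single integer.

Answer: 15

Derivation:
Hunk 1: at line 10 remove [agr,ppz] add [mqvw,vobc,xsive] -> 14 lines: uvj kaaiz rat qdo cwtn cvtzw cmh cnt eseaj rvwoc mqvw vobc xsive twqrz
Hunk 2: at line 6 remove [cnt,eseaj] add [geolh,visk] -> 14 lines: uvj kaaiz rat qdo cwtn cvtzw cmh geolh visk rvwoc mqvw vobc xsive twqrz
Hunk 3: at line 6 remove [geolh,visk] add [yod] -> 13 lines: uvj kaaiz rat qdo cwtn cvtzw cmh yod rvwoc mqvw vobc xsive twqrz
Hunk 4: at line 7 remove [yod] add [bdn] -> 13 lines: uvj kaaiz rat qdo cwtn cvtzw cmh bdn rvwoc mqvw vobc xsive twqrz
Hunk 5: at line 6 remove [bdn,rvwoc] add [mfveh,deex] -> 13 lines: uvj kaaiz rat qdo cwtn cvtzw cmh mfveh deex mqvw vobc xsive twqrz
Hunk 6: at line 4 remove [cvtzw] add [suvsr,lebrs,gbc] -> 15 lines: uvj kaaiz rat qdo cwtn suvsr lebrs gbc cmh mfveh deex mqvw vobc xsive twqrz
Final line count: 15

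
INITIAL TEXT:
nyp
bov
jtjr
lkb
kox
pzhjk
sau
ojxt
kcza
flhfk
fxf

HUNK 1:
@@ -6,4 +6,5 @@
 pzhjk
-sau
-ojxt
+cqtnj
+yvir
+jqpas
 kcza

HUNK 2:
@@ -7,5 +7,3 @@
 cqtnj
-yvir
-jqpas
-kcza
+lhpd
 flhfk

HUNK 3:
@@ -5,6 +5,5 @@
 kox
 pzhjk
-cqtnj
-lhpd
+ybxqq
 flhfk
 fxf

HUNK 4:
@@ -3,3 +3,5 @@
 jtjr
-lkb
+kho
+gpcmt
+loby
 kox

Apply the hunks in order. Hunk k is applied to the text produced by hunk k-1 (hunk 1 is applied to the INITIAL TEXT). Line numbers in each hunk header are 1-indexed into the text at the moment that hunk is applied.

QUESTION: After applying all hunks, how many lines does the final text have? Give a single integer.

Answer: 11

Derivation:
Hunk 1: at line 6 remove [sau,ojxt] add [cqtnj,yvir,jqpas] -> 12 lines: nyp bov jtjr lkb kox pzhjk cqtnj yvir jqpas kcza flhfk fxf
Hunk 2: at line 7 remove [yvir,jqpas,kcza] add [lhpd] -> 10 lines: nyp bov jtjr lkb kox pzhjk cqtnj lhpd flhfk fxf
Hunk 3: at line 5 remove [cqtnj,lhpd] add [ybxqq] -> 9 lines: nyp bov jtjr lkb kox pzhjk ybxqq flhfk fxf
Hunk 4: at line 3 remove [lkb] add [kho,gpcmt,loby] -> 11 lines: nyp bov jtjr kho gpcmt loby kox pzhjk ybxqq flhfk fxf
Final line count: 11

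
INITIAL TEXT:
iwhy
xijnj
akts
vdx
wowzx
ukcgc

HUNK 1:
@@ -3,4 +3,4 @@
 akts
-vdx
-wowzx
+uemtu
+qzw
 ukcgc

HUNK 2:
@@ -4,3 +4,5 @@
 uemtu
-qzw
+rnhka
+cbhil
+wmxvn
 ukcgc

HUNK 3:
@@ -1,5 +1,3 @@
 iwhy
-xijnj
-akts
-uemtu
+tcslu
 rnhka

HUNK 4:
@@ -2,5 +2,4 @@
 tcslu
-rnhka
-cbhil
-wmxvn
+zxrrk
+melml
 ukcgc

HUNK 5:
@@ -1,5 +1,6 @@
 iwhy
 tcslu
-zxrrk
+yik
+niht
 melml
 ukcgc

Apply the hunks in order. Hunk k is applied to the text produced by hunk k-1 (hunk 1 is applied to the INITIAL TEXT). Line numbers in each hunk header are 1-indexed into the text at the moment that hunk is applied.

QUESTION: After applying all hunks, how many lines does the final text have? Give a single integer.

Hunk 1: at line 3 remove [vdx,wowzx] add [uemtu,qzw] -> 6 lines: iwhy xijnj akts uemtu qzw ukcgc
Hunk 2: at line 4 remove [qzw] add [rnhka,cbhil,wmxvn] -> 8 lines: iwhy xijnj akts uemtu rnhka cbhil wmxvn ukcgc
Hunk 3: at line 1 remove [xijnj,akts,uemtu] add [tcslu] -> 6 lines: iwhy tcslu rnhka cbhil wmxvn ukcgc
Hunk 4: at line 2 remove [rnhka,cbhil,wmxvn] add [zxrrk,melml] -> 5 lines: iwhy tcslu zxrrk melml ukcgc
Hunk 5: at line 1 remove [zxrrk] add [yik,niht] -> 6 lines: iwhy tcslu yik niht melml ukcgc
Final line count: 6

Answer: 6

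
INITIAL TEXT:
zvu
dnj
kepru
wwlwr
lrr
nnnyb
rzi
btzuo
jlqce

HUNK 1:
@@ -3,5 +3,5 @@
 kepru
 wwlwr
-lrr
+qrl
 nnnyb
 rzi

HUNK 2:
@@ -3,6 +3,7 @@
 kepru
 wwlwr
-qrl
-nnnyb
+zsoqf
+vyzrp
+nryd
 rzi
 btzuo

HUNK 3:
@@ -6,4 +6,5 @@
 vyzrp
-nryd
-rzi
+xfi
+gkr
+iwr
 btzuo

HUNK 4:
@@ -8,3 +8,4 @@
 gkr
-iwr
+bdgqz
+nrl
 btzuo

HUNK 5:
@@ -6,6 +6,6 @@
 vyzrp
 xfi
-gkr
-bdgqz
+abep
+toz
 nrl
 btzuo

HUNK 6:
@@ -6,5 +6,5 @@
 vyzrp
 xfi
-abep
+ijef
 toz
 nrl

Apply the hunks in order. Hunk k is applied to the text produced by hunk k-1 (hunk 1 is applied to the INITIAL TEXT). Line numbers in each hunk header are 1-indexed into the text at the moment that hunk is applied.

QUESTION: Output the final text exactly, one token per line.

Hunk 1: at line 3 remove [lrr] add [qrl] -> 9 lines: zvu dnj kepru wwlwr qrl nnnyb rzi btzuo jlqce
Hunk 2: at line 3 remove [qrl,nnnyb] add [zsoqf,vyzrp,nryd] -> 10 lines: zvu dnj kepru wwlwr zsoqf vyzrp nryd rzi btzuo jlqce
Hunk 3: at line 6 remove [nryd,rzi] add [xfi,gkr,iwr] -> 11 lines: zvu dnj kepru wwlwr zsoqf vyzrp xfi gkr iwr btzuo jlqce
Hunk 4: at line 8 remove [iwr] add [bdgqz,nrl] -> 12 lines: zvu dnj kepru wwlwr zsoqf vyzrp xfi gkr bdgqz nrl btzuo jlqce
Hunk 5: at line 6 remove [gkr,bdgqz] add [abep,toz] -> 12 lines: zvu dnj kepru wwlwr zsoqf vyzrp xfi abep toz nrl btzuo jlqce
Hunk 6: at line 6 remove [abep] add [ijef] -> 12 lines: zvu dnj kepru wwlwr zsoqf vyzrp xfi ijef toz nrl btzuo jlqce

Answer: zvu
dnj
kepru
wwlwr
zsoqf
vyzrp
xfi
ijef
toz
nrl
btzuo
jlqce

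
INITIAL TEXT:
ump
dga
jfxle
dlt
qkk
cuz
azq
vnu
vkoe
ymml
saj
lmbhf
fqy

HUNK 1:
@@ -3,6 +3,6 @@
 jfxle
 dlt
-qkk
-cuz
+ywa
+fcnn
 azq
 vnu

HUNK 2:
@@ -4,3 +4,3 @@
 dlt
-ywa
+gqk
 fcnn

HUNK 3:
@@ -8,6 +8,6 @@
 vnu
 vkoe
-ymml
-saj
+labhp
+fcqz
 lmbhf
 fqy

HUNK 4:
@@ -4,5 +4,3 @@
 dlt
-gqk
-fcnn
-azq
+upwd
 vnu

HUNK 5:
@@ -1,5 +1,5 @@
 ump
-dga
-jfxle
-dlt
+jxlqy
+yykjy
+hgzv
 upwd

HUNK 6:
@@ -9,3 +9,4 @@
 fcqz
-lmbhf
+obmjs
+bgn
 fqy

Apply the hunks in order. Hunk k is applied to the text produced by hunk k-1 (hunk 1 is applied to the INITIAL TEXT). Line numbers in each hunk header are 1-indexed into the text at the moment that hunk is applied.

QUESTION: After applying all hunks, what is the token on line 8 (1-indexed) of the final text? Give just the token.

Answer: labhp

Derivation:
Hunk 1: at line 3 remove [qkk,cuz] add [ywa,fcnn] -> 13 lines: ump dga jfxle dlt ywa fcnn azq vnu vkoe ymml saj lmbhf fqy
Hunk 2: at line 4 remove [ywa] add [gqk] -> 13 lines: ump dga jfxle dlt gqk fcnn azq vnu vkoe ymml saj lmbhf fqy
Hunk 3: at line 8 remove [ymml,saj] add [labhp,fcqz] -> 13 lines: ump dga jfxle dlt gqk fcnn azq vnu vkoe labhp fcqz lmbhf fqy
Hunk 4: at line 4 remove [gqk,fcnn,azq] add [upwd] -> 11 lines: ump dga jfxle dlt upwd vnu vkoe labhp fcqz lmbhf fqy
Hunk 5: at line 1 remove [dga,jfxle,dlt] add [jxlqy,yykjy,hgzv] -> 11 lines: ump jxlqy yykjy hgzv upwd vnu vkoe labhp fcqz lmbhf fqy
Hunk 6: at line 9 remove [lmbhf] add [obmjs,bgn] -> 12 lines: ump jxlqy yykjy hgzv upwd vnu vkoe labhp fcqz obmjs bgn fqy
Final line 8: labhp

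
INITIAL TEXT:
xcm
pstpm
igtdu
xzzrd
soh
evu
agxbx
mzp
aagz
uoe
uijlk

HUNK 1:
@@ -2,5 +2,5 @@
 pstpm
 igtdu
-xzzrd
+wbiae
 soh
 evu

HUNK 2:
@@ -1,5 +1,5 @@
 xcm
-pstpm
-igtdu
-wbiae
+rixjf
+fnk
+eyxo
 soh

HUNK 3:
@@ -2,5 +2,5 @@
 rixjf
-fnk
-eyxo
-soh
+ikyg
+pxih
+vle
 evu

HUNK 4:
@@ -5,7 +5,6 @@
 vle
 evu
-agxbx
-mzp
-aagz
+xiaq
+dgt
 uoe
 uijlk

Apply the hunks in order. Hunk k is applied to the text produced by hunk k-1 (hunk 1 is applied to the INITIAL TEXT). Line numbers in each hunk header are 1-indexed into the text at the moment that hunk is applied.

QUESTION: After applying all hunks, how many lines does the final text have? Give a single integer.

Hunk 1: at line 2 remove [xzzrd] add [wbiae] -> 11 lines: xcm pstpm igtdu wbiae soh evu agxbx mzp aagz uoe uijlk
Hunk 2: at line 1 remove [pstpm,igtdu,wbiae] add [rixjf,fnk,eyxo] -> 11 lines: xcm rixjf fnk eyxo soh evu agxbx mzp aagz uoe uijlk
Hunk 3: at line 2 remove [fnk,eyxo,soh] add [ikyg,pxih,vle] -> 11 lines: xcm rixjf ikyg pxih vle evu agxbx mzp aagz uoe uijlk
Hunk 4: at line 5 remove [agxbx,mzp,aagz] add [xiaq,dgt] -> 10 lines: xcm rixjf ikyg pxih vle evu xiaq dgt uoe uijlk
Final line count: 10

Answer: 10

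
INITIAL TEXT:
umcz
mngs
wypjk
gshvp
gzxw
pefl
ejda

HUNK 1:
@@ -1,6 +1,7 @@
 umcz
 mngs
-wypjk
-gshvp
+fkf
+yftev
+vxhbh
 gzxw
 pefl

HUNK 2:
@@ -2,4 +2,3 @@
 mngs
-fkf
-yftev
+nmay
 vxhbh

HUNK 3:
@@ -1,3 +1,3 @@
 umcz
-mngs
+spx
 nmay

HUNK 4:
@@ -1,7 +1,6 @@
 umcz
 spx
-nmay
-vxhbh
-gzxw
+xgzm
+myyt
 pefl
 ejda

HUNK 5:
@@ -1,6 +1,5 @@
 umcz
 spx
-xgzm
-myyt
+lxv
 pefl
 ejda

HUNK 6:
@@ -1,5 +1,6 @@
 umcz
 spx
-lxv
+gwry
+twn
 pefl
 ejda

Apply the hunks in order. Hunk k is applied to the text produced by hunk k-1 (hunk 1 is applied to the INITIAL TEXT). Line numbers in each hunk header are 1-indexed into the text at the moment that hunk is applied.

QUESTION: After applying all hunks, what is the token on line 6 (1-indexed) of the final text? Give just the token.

Hunk 1: at line 1 remove [wypjk,gshvp] add [fkf,yftev,vxhbh] -> 8 lines: umcz mngs fkf yftev vxhbh gzxw pefl ejda
Hunk 2: at line 2 remove [fkf,yftev] add [nmay] -> 7 lines: umcz mngs nmay vxhbh gzxw pefl ejda
Hunk 3: at line 1 remove [mngs] add [spx] -> 7 lines: umcz spx nmay vxhbh gzxw pefl ejda
Hunk 4: at line 1 remove [nmay,vxhbh,gzxw] add [xgzm,myyt] -> 6 lines: umcz spx xgzm myyt pefl ejda
Hunk 5: at line 1 remove [xgzm,myyt] add [lxv] -> 5 lines: umcz spx lxv pefl ejda
Hunk 6: at line 1 remove [lxv] add [gwry,twn] -> 6 lines: umcz spx gwry twn pefl ejda
Final line 6: ejda

Answer: ejda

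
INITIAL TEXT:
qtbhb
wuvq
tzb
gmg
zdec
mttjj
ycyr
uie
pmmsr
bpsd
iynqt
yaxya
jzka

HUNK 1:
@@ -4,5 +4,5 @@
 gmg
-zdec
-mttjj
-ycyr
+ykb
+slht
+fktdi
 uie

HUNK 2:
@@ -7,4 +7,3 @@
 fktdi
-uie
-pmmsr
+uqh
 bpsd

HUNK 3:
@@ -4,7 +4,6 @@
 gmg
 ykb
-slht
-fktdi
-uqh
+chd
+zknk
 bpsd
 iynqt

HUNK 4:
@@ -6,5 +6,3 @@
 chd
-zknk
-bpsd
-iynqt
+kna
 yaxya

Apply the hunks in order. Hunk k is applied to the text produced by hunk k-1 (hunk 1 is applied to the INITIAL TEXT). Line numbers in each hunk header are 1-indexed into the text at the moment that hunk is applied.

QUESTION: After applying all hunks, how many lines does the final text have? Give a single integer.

Hunk 1: at line 4 remove [zdec,mttjj,ycyr] add [ykb,slht,fktdi] -> 13 lines: qtbhb wuvq tzb gmg ykb slht fktdi uie pmmsr bpsd iynqt yaxya jzka
Hunk 2: at line 7 remove [uie,pmmsr] add [uqh] -> 12 lines: qtbhb wuvq tzb gmg ykb slht fktdi uqh bpsd iynqt yaxya jzka
Hunk 3: at line 4 remove [slht,fktdi,uqh] add [chd,zknk] -> 11 lines: qtbhb wuvq tzb gmg ykb chd zknk bpsd iynqt yaxya jzka
Hunk 4: at line 6 remove [zknk,bpsd,iynqt] add [kna] -> 9 lines: qtbhb wuvq tzb gmg ykb chd kna yaxya jzka
Final line count: 9

Answer: 9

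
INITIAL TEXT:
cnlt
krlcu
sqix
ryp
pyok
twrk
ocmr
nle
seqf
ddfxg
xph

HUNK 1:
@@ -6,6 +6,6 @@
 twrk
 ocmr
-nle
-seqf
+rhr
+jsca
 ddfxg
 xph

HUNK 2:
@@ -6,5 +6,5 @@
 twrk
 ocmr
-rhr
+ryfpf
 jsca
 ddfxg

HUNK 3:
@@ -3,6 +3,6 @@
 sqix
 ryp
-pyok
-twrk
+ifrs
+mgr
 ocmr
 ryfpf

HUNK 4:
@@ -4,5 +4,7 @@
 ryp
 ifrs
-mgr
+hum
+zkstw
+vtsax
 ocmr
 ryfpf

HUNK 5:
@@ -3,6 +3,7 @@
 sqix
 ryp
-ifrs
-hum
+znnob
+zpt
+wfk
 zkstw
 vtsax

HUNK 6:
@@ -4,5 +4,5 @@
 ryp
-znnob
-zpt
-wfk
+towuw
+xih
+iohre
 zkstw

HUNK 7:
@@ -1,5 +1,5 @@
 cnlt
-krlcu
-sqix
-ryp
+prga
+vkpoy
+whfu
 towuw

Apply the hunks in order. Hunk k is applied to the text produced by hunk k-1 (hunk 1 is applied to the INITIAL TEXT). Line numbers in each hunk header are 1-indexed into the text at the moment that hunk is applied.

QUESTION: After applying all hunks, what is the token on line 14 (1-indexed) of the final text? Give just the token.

Hunk 1: at line 6 remove [nle,seqf] add [rhr,jsca] -> 11 lines: cnlt krlcu sqix ryp pyok twrk ocmr rhr jsca ddfxg xph
Hunk 2: at line 6 remove [rhr] add [ryfpf] -> 11 lines: cnlt krlcu sqix ryp pyok twrk ocmr ryfpf jsca ddfxg xph
Hunk 3: at line 3 remove [pyok,twrk] add [ifrs,mgr] -> 11 lines: cnlt krlcu sqix ryp ifrs mgr ocmr ryfpf jsca ddfxg xph
Hunk 4: at line 4 remove [mgr] add [hum,zkstw,vtsax] -> 13 lines: cnlt krlcu sqix ryp ifrs hum zkstw vtsax ocmr ryfpf jsca ddfxg xph
Hunk 5: at line 3 remove [ifrs,hum] add [znnob,zpt,wfk] -> 14 lines: cnlt krlcu sqix ryp znnob zpt wfk zkstw vtsax ocmr ryfpf jsca ddfxg xph
Hunk 6: at line 4 remove [znnob,zpt,wfk] add [towuw,xih,iohre] -> 14 lines: cnlt krlcu sqix ryp towuw xih iohre zkstw vtsax ocmr ryfpf jsca ddfxg xph
Hunk 7: at line 1 remove [krlcu,sqix,ryp] add [prga,vkpoy,whfu] -> 14 lines: cnlt prga vkpoy whfu towuw xih iohre zkstw vtsax ocmr ryfpf jsca ddfxg xph
Final line 14: xph

Answer: xph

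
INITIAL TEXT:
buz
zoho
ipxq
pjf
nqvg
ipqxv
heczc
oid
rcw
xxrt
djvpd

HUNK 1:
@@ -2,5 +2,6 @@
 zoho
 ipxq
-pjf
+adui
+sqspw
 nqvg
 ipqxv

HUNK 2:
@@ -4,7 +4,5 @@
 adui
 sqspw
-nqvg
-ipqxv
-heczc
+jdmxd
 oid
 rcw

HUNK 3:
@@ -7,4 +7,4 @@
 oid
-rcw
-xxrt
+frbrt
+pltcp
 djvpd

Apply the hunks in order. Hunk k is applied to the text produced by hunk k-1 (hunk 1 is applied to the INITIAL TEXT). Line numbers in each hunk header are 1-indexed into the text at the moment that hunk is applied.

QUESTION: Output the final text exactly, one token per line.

Hunk 1: at line 2 remove [pjf] add [adui,sqspw] -> 12 lines: buz zoho ipxq adui sqspw nqvg ipqxv heczc oid rcw xxrt djvpd
Hunk 2: at line 4 remove [nqvg,ipqxv,heczc] add [jdmxd] -> 10 lines: buz zoho ipxq adui sqspw jdmxd oid rcw xxrt djvpd
Hunk 3: at line 7 remove [rcw,xxrt] add [frbrt,pltcp] -> 10 lines: buz zoho ipxq adui sqspw jdmxd oid frbrt pltcp djvpd

Answer: buz
zoho
ipxq
adui
sqspw
jdmxd
oid
frbrt
pltcp
djvpd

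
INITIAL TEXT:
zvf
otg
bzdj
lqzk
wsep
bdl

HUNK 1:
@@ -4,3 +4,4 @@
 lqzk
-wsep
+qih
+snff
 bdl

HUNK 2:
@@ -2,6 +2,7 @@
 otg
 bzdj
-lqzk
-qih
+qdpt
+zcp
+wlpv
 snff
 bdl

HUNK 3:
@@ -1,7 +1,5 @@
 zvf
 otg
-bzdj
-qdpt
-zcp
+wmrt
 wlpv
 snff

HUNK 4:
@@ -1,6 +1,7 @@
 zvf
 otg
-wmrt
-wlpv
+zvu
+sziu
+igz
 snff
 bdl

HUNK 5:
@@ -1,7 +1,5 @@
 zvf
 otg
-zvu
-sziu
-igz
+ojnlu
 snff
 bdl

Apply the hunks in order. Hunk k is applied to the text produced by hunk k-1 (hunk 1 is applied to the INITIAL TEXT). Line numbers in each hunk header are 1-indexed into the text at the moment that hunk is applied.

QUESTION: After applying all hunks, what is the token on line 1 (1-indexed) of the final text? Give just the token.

Answer: zvf

Derivation:
Hunk 1: at line 4 remove [wsep] add [qih,snff] -> 7 lines: zvf otg bzdj lqzk qih snff bdl
Hunk 2: at line 2 remove [lqzk,qih] add [qdpt,zcp,wlpv] -> 8 lines: zvf otg bzdj qdpt zcp wlpv snff bdl
Hunk 3: at line 1 remove [bzdj,qdpt,zcp] add [wmrt] -> 6 lines: zvf otg wmrt wlpv snff bdl
Hunk 4: at line 1 remove [wmrt,wlpv] add [zvu,sziu,igz] -> 7 lines: zvf otg zvu sziu igz snff bdl
Hunk 5: at line 1 remove [zvu,sziu,igz] add [ojnlu] -> 5 lines: zvf otg ojnlu snff bdl
Final line 1: zvf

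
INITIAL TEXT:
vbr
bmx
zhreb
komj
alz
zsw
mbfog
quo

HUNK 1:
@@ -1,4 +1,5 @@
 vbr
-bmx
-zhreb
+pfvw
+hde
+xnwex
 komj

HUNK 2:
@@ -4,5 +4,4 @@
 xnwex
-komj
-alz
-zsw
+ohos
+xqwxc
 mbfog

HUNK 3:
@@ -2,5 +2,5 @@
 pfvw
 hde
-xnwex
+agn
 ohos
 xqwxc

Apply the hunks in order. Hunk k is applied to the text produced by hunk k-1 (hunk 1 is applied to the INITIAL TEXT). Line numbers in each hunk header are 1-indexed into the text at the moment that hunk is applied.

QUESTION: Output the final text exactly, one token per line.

Answer: vbr
pfvw
hde
agn
ohos
xqwxc
mbfog
quo

Derivation:
Hunk 1: at line 1 remove [bmx,zhreb] add [pfvw,hde,xnwex] -> 9 lines: vbr pfvw hde xnwex komj alz zsw mbfog quo
Hunk 2: at line 4 remove [komj,alz,zsw] add [ohos,xqwxc] -> 8 lines: vbr pfvw hde xnwex ohos xqwxc mbfog quo
Hunk 3: at line 2 remove [xnwex] add [agn] -> 8 lines: vbr pfvw hde agn ohos xqwxc mbfog quo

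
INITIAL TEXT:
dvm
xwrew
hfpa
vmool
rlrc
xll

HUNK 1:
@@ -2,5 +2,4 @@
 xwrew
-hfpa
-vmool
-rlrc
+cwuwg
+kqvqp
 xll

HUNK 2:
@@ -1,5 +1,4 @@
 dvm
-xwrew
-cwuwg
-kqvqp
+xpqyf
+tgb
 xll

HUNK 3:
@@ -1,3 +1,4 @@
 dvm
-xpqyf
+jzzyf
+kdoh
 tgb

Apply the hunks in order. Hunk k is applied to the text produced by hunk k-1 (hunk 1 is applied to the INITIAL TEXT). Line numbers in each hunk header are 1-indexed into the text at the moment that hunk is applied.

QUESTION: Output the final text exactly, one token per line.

Answer: dvm
jzzyf
kdoh
tgb
xll

Derivation:
Hunk 1: at line 2 remove [hfpa,vmool,rlrc] add [cwuwg,kqvqp] -> 5 lines: dvm xwrew cwuwg kqvqp xll
Hunk 2: at line 1 remove [xwrew,cwuwg,kqvqp] add [xpqyf,tgb] -> 4 lines: dvm xpqyf tgb xll
Hunk 3: at line 1 remove [xpqyf] add [jzzyf,kdoh] -> 5 lines: dvm jzzyf kdoh tgb xll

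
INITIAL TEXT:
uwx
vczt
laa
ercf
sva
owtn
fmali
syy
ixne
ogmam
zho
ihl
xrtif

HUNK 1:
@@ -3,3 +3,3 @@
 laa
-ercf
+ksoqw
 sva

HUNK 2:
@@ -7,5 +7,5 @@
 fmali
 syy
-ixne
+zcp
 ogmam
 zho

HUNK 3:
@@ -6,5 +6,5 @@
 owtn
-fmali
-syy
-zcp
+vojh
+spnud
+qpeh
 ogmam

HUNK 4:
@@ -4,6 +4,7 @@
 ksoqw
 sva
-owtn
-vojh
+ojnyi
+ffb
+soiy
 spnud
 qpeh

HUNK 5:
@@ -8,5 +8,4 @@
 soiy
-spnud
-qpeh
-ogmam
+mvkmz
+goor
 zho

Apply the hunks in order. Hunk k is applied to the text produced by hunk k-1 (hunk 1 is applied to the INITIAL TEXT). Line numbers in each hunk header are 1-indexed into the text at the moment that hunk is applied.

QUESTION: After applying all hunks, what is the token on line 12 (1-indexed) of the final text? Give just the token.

Hunk 1: at line 3 remove [ercf] add [ksoqw] -> 13 lines: uwx vczt laa ksoqw sva owtn fmali syy ixne ogmam zho ihl xrtif
Hunk 2: at line 7 remove [ixne] add [zcp] -> 13 lines: uwx vczt laa ksoqw sva owtn fmali syy zcp ogmam zho ihl xrtif
Hunk 3: at line 6 remove [fmali,syy,zcp] add [vojh,spnud,qpeh] -> 13 lines: uwx vczt laa ksoqw sva owtn vojh spnud qpeh ogmam zho ihl xrtif
Hunk 4: at line 4 remove [owtn,vojh] add [ojnyi,ffb,soiy] -> 14 lines: uwx vczt laa ksoqw sva ojnyi ffb soiy spnud qpeh ogmam zho ihl xrtif
Hunk 5: at line 8 remove [spnud,qpeh,ogmam] add [mvkmz,goor] -> 13 lines: uwx vczt laa ksoqw sva ojnyi ffb soiy mvkmz goor zho ihl xrtif
Final line 12: ihl

Answer: ihl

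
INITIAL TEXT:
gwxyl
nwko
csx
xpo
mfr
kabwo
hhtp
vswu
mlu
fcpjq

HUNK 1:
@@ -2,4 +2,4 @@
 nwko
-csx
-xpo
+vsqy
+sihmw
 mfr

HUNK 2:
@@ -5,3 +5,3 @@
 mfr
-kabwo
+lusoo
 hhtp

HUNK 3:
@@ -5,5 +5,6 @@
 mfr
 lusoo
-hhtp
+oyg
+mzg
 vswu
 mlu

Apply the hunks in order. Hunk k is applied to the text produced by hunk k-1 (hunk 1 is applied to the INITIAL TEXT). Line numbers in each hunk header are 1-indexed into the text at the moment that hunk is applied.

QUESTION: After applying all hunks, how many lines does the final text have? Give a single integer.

Answer: 11

Derivation:
Hunk 1: at line 2 remove [csx,xpo] add [vsqy,sihmw] -> 10 lines: gwxyl nwko vsqy sihmw mfr kabwo hhtp vswu mlu fcpjq
Hunk 2: at line 5 remove [kabwo] add [lusoo] -> 10 lines: gwxyl nwko vsqy sihmw mfr lusoo hhtp vswu mlu fcpjq
Hunk 3: at line 5 remove [hhtp] add [oyg,mzg] -> 11 lines: gwxyl nwko vsqy sihmw mfr lusoo oyg mzg vswu mlu fcpjq
Final line count: 11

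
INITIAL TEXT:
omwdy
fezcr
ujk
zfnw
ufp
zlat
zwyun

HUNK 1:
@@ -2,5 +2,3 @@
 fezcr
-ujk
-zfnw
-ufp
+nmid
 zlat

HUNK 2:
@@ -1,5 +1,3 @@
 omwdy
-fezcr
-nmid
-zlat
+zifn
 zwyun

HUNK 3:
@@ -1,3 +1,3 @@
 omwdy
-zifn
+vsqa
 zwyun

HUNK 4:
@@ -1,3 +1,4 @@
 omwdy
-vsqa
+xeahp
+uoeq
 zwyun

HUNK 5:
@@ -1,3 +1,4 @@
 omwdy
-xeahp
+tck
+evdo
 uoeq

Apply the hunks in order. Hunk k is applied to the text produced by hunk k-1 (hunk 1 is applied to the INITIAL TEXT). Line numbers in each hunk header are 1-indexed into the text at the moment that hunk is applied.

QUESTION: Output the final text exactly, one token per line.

Hunk 1: at line 2 remove [ujk,zfnw,ufp] add [nmid] -> 5 lines: omwdy fezcr nmid zlat zwyun
Hunk 2: at line 1 remove [fezcr,nmid,zlat] add [zifn] -> 3 lines: omwdy zifn zwyun
Hunk 3: at line 1 remove [zifn] add [vsqa] -> 3 lines: omwdy vsqa zwyun
Hunk 4: at line 1 remove [vsqa] add [xeahp,uoeq] -> 4 lines: omwdy xeahp uoeq zwyun
Hunk 5: at line 1 remove [xeahp] add [tck,evdo] -> 5 lines: omwdy tck evdo uoeq zwyun

Answer: omwdy
tck
evdo
uoeq
zwyun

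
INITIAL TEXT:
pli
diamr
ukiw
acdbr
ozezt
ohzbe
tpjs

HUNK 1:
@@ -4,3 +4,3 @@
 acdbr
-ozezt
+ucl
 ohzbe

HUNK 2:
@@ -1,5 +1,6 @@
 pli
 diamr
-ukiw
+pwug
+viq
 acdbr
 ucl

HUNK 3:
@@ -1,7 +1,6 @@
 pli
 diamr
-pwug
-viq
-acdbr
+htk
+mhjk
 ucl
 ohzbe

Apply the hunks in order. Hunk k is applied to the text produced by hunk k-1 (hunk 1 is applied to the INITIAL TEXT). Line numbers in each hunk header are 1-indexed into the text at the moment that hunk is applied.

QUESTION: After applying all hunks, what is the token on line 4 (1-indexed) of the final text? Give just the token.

Answer: mhjk

Derivation:
Hunk 1: at line 4 remove [ozezt] add [ucl] -> 7 lines: pli diamr ukiw acdbr ucl ohzbe tpjs
Hunk 2: at line 1 remove [ukiw] add [pwug,viq] -> 8 lines: pli diamr pwug viq acdbr ucl ohzbe tpjs
Hunk 3: at line 1 remove [pwug,viq,acdbr] add [htk,mhjk] -> 7 lines: pli diamr htk mhjk ucl ohzbe tpjs
Final line 4: mhjk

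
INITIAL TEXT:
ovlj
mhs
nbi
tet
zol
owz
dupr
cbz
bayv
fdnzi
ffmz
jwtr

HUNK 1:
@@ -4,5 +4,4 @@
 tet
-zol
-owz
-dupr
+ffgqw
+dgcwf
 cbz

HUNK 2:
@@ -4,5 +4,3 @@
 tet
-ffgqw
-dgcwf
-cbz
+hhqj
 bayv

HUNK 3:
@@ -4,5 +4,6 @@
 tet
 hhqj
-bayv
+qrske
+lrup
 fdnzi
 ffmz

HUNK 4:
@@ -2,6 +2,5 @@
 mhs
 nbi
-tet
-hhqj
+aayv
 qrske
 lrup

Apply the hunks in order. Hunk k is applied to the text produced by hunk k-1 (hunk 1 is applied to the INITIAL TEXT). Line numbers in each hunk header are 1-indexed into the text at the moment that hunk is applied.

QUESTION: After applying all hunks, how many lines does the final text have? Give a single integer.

Hunk 1: at line 4 remove [zol,owz,dupr] add [ffgqw,dgcwf] -> 11 lines: ovlj mhs nbi tet ffgqw dgcwf cbz bayv fdnzi ffmz jwtr
Hunk 2: at line 4 remove [ffgqw,dgcwf,cbz] add [hhqj] -> 9 lines: ovlj mhs nbi tet hhqj bayv fdnzi ffmz jwtr
Hunk 3: at line 4 remove [bayv] add [qrske,lrup] -> 10 lines: ovlj mhs nbi tet hhqj qrske lrup fdnzi ffmz jwtr
Hunk 4: at line 2 remove [tet,hhqj] add [aayv] -> 9 lines: ovlj mhs nbi aayv qrske lrup fdnzi ffmz jwtr
Final line count: 9

Answer: 9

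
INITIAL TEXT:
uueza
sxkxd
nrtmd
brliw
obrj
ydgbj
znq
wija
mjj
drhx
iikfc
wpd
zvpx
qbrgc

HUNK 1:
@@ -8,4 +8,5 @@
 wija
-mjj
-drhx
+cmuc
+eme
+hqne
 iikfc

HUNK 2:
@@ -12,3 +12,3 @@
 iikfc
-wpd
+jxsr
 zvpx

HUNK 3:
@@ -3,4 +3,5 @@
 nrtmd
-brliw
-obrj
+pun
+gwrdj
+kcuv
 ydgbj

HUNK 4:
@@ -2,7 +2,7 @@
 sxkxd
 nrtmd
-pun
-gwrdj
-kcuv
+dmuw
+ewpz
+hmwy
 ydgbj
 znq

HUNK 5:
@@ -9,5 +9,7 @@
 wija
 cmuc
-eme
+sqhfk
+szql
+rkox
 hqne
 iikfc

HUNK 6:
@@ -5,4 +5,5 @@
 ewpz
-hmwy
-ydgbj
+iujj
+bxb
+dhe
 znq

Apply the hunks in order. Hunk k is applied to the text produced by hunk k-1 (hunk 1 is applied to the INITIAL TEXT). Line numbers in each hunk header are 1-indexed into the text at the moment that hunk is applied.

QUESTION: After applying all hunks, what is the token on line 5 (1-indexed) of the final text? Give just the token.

Hunk 1: at line 8 remove [mjj,drhx] add [cmuc,eme,hqne] -> 15 lines: uueza sxkxd nrtmd brliw obrj ydgbj znq wija cmuc eme hqne iikfc wpd zvpx qbrgc
Hunk 2: at line 12 remove [wpd] add [jxsr] -> 15 lines: uueza sxkxd nrtmd brliw obrj ydgbj znq wija cmuc eme hqne iikfc jxsr zvpx qbrgc
Hunk 3: at line 3 remove [brliw,obrj] add [pun,gwrdj,kcuv] -> 16 lines: uueza sxkxd nrtmd pun gwrdj kcuv ydgbj znq wija cmuc eme hqne iikfc jxsr zvpx qbrgc
Hunk 4: at line 2 remove [pun,gwrdj,kcuv] add [dmuw,ewpz,hmwy] -> 16 lines: uueza sxkxd nrtmd dmuw ewpz hmwy ydgbj znq wija cmuc eme hqne iikfc jxsr zvpx qbrgc
Hunk 5: at line 9 remove [eme] add [sqhfk,szql,rkox] -> 18 lines: uueza sxkxd nrtmd dmuw ewpz hmwy ydgbj znq wija cmuc sqhfk szql rkox hqne iikfc jxsr zvpx qbrgc
Hunk 6: at line 5 remove [hmwy,ydgbj] add [iujj,bxb,dhe] -> 19 lines: uueza sxkxd nrtmd dmuw ewpz iujj bxb dhe znq wija cmuc sqhfk szql rkox hqne iikfc jxsr zvpx qbrgc
Final line 5: ewpz

Answer: ewpz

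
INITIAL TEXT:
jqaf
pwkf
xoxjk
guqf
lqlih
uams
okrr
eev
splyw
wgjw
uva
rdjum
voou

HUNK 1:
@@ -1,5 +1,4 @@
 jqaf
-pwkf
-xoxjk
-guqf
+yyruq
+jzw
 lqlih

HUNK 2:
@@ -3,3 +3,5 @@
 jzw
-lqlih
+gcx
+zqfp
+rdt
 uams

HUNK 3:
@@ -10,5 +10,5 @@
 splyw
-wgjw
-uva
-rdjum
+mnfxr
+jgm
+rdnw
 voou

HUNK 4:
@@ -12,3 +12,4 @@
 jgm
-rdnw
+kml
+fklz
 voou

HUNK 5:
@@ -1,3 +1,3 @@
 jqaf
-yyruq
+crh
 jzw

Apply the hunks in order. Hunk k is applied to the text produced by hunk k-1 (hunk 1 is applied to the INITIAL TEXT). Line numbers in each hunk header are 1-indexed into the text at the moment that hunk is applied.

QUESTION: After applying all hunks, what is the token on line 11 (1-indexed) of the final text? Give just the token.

Answer: mnfxr

Derivation:
Hunk 1: at line 1 remove [pwkf,xoxjk,guqf] add [yyruq,jzw] -> 12 lines: jqaf yyruq jzw lqlih uams okrr eev splyw wgjw uva rdjum voou
Hunk 2: at line 3 remove [lqlih] add [gcx,zqfp,rdt] -> 14 lines: jqaf yyruq jzw gcx zqfp rdt uams okrr eev splyw wgjw uva rdjum voou
Hunk 3: at line 10 remove [wgjw,uva,rdjum] add [mnfxr,jgm,rdnw] -> 14 lines: jqaf yyruq jzw gcx zqfp rdt uams okrr eev splyw mnfxr jgm rdnw voou
Hunk 4: at line 12 remove [rdnw] add [kml,fklz] -> 15 lines: jqaf yyruq jzw gcx zqfp rdt uams okrr eev splyw mnfxr jgm kml fklz voou
Hunk 5: at line 1 remove [yyruq] add [crh] -> 15 lines: jqaf crh jzw gcx zqfp rdt uams okrr eev splyw mnfxr jgm kml fklz voou
Final line 11: mnfxr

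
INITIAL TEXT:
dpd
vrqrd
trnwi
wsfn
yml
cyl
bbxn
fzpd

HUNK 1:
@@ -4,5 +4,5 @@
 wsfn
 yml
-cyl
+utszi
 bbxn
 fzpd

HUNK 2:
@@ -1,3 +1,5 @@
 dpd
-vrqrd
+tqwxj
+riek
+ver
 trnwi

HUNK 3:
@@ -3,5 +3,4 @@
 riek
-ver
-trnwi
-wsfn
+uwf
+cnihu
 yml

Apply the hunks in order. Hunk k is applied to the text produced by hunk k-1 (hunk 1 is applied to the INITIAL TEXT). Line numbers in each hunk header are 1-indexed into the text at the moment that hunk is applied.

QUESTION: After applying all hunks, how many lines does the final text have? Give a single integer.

Hunk 1: at line 4 remove [cyl] add [utszi] -> 8 lines: dpd vrqrd trnwi wsfn yml utszi bbxn fzpd
Hunk 2: at line 1 remove [vrqrd] add [tqwxj,riek,ver] -> 10 lines: dpd tqwxj riek ver trnwi wsfn yml utszi bbxn fzpd
Hunk 3: at line 3 remove [ver,trnwi,wsfn] add [uwf,cnihu] -> 9 lines: dpd tqwxj riek uwf cnihu yml utszi bbxn fzpd
Final line count: 9

Answer: 9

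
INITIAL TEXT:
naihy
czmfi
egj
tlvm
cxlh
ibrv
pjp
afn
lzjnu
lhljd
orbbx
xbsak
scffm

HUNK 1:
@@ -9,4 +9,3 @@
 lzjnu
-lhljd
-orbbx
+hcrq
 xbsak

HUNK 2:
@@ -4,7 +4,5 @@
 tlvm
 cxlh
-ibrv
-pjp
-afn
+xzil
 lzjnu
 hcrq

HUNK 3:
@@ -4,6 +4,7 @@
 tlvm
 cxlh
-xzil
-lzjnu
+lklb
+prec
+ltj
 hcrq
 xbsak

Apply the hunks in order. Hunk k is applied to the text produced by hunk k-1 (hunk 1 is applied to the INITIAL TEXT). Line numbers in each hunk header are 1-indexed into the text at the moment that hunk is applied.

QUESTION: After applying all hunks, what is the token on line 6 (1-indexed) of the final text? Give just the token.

Answer: lklb

Derivation:
Hunk 1: at line 9 remove [lhljd,orbbx] add [hcrq] -> 12 lines: naihy czmfi egj tlvm cxlh ibrv pjp afn lzjnu hcrq xbsak scffm
Hunk 2: at line 4 remove [ibrv,pjp,afn] add [xzil] -> 10 lines: naihy czmfi egj tlvm cxlh xzil lzjnu hcrq xbsak scffm
Hunk 3: at line 4 remove [xzil,lzjnu] add [lklb,prec,ltj] -> 11 lines: naihy czmfi egj tlvm cxlh lklb prec ltj hcrq xbsak scffm
Final line 6: lklb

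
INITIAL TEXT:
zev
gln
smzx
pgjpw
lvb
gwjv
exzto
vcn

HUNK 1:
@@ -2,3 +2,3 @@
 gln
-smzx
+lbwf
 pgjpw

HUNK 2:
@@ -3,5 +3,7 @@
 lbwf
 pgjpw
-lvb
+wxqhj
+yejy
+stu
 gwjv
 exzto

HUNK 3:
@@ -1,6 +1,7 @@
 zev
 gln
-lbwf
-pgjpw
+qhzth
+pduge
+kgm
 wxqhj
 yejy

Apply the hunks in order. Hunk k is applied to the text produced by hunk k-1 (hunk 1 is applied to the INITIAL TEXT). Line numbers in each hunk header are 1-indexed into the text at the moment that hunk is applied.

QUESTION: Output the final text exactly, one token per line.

Hunk 1: at line 2 remove [smzx] add [lbwf] -> 8 lines: zev gln lbwf pgjpw lvb gwjv exzto vcn
Hunk 2: at line 3 remove [lvb] add [wxqhj,yejy,stu] -> 10 lines: zev gln lbwf pgjpw wxqhj yejy stu gwjv exzto vcn
Hunk 3: at line 1 remove [lbwf,pgjpw] add [qhzth,pduge,kgm] -> 11 lines: zev gln qhzth pduge kgm wxqhj yejy stu gwjv exzto vcn

Answer: zev
gln
qhzth
pduge
kgm
wxqhj
yejy
stu
gwjv
exzto
vcn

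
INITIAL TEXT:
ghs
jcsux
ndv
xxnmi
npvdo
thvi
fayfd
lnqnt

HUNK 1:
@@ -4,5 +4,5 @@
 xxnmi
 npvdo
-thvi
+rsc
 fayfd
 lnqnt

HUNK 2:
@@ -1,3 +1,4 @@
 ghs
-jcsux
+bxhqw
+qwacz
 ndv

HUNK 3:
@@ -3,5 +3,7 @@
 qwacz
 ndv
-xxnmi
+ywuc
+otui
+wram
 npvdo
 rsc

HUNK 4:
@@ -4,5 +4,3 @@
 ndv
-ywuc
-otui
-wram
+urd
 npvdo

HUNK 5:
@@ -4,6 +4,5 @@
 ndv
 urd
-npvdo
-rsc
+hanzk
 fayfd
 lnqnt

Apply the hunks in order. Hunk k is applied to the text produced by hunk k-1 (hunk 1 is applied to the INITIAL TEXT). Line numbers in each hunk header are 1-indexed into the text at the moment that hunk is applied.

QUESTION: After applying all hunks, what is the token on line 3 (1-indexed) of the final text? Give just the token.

Answer: qwacz

Derivation:
Hunk 1: at line 4 remove [thvi] add [rsc] -> 8 lines: ghs jcsux ndv xxnmi npvdo rsc fayfd lnqnt
Hunk 2: at line 1 remove [jcsux] add [bxhqw,qwacz] -> 9 lines: ghs bxhqw qwacz ndv xxnmi npvdo rsc fayfd lnqnt
Hunk 3: at line 3 remove [xxnmi] add [ywuc,otui,wram] -> 11 lines: ghs bxhqw qwacz ndv ywuc otui wram npvdo rsc fayfd lnqnt
Hunk 4: at line 4 remove [ywuc,otui,wram] add [urd] -> 9 lines: ghs bxhqw qwacz ndv urd npvdo rsc fayfd lnqnt
Hunk 5: at line 4 remove [npvdo,rsc] add [hanzk] -> 8 lines: ghs bxhqw qwacz ndv urd hanzk fayfd lnqnt
Final line 3: qwacz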